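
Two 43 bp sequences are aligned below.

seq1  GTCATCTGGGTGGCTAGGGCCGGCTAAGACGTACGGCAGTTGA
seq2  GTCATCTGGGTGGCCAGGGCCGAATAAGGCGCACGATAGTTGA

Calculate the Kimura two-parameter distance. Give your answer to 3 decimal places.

0.192

Of 43 sites, 6 differences are transitions and 1 are transversions, so P = 6/43 ≈ 0.139535 and Q = 1/43 ≈ 0.023256.
Under the Kimura two-parameter model, d = −½ ln(1 − 2P − Q) − ¼ ln(1 − 2Q).
1 − 2P − Q = 0.697674, giving −½ ln(0.697674) = 0.180002.
1 − 2Q = 0.953488, giving −¼ ln(0.953488) = 0.011907.
d = 0.180002 + 0.011907 = 0.191909.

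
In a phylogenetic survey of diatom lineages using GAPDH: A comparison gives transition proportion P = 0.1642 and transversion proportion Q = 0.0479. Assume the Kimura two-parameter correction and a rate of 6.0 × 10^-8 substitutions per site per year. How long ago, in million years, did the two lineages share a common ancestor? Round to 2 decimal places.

Under the Kimura two-parameter model, d = −½ ln(1 − 2P − Q) − ¼ ln(1 − 2Q).
1 − 2P − Q = 0.6237, giving −½ ln(0.6237) = 0.236043.
1 − 2Q = 0.9042, giving −¼ ln(0.9042) = 0.025176.
d = 0.236043 + 0.025176 = 0.261219.
Under a molecular clock d = 2μt, so t = d/(2μ) = 0.261219 / (2 × 6.0 × 10^-8) = 2.18 million years.

2.18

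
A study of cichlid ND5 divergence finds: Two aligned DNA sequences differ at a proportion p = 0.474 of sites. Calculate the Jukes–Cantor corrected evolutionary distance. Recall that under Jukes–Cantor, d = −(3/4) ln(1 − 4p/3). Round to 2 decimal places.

d = −(3/4) ln(1 − 4p/3) = −0.75 ln(1 − 0.632) = −0.75 ln(0.368)
  = −0.75 × (-0.999672) = 0.749754 substitutions/site.

0.75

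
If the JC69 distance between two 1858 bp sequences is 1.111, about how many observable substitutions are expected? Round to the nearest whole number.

1077

Invert JC69: p = (3/4)(1 − e^(−4d/3)) = 0.75 × (1 − e^(-1.481333)) = 0.75 × (1 − 0.227334) = 0.579500.
Expected differing sites = pL ≈ 0.579500 × 1858 = 1076.711 ≈ 1077.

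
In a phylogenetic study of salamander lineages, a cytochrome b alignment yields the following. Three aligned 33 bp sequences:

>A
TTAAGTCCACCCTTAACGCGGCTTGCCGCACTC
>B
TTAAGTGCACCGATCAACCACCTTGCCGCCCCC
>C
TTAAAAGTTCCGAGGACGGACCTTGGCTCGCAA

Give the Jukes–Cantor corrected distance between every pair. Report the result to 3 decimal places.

A–B: 10/33 sites differ → p ≈ 0.30303, d = −0.75 ln(1 − 0.40404) = 0.388186 ≈ 0.388.
A–C: 17/33 sites differ → p ≈ 0.515152, d = −0.75 ln(1 − 0.686869) = 0.870850 ≈ 0.871.
B–C: 14/33 sites differ → p ≈ 0.424242, d = −0.75 ln(1 − 0.565656) = 0.625439 ≈ 0.625.

d(A,B) = 0.388, d(A,C) = 0.871, d(B,C) = 0.625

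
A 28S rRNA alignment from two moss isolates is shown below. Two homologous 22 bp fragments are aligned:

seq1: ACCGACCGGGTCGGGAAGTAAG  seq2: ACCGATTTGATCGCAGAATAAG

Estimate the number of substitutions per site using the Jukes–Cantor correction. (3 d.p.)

The sequences differ at 8 of 22 sites (6, 7, 8, 10, 14, 15, 16, 18), so p = 8/22 ≈ 0.363636.
d = −(3/4) ln(1 − 4p/3) = −0.75 ln(1 − 0.484848) = −0.75 ln(0.515152)
  = −0.75 × (-0.663293) = 0.497470 substitutions/site.

0.497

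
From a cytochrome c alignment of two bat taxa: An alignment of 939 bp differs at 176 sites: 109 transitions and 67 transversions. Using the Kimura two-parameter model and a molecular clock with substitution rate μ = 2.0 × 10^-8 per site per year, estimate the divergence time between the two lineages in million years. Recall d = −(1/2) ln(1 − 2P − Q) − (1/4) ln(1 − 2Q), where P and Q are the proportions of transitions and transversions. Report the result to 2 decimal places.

5.48

P = 109/939 ≈ 0.116081 and Q = 67/939 ≈ 0.071353.
Under the Kimura two-parameter model, d = −½ ln(1 − 2P − Q) − ¼ ln(1 − 2Q).
1 − 2P − Q = 0.696485, giving −½ ln(0.696485) = 0.180855.
1 − 2Q = 0.857294, giving −¼ ln(0.857294) = 0.038494.
d = 0.180855 + 0.038494 = 0.219349.
Under a molecular clock d = 2μt, so t = d/(2μ) = 0.219349 / (2 × 2.0 × 10^-8) = 5.48 million years.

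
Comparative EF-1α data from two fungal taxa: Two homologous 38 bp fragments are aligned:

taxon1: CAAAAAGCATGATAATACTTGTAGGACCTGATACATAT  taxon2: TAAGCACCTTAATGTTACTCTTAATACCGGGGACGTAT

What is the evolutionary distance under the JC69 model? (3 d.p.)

The sequences differ at 16 of 38 sites, so p = 16/38 ≈ 0.421053.
d = −(3/4) ln(1 − 4p/3) = −0.75 ln(1 − 0.561404) = −0.75 ln(0.438596)
  = −0.75 × (-0.824177) = 0.618133 substitutions/site.

0.618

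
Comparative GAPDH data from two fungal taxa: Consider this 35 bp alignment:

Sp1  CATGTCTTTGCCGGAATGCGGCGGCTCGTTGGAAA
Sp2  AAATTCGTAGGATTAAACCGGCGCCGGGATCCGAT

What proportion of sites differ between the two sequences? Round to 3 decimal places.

0.543

The sequences differ at 19 of 35 positions.
p = 19/35 = 0.542857… ≈ 0.543 (to 3 d.p.).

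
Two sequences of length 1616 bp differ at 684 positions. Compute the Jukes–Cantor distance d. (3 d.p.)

0.623

p = 684/1616 ≈ 0.423267.
d = −(3/4) ln(1 − 4p/3) = −0.75 ln(1 − 0.564356) = −0.75 ln(0.435644)
  = −0.75 × (-0.830930) = 0.623198 substitutions/site.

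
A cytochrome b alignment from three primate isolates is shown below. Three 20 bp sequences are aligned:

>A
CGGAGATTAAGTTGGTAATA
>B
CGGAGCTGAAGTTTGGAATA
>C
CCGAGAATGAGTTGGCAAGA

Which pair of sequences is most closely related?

A–B: 4/20 differ, p = 0.200, d = 0.233.
A–C: 5/20 differ, p = 0.250, d = 0.304.
B–C: 8/20 differ, p = 0.400, d = 0.572.
The smallest distance is between A and B.

A and B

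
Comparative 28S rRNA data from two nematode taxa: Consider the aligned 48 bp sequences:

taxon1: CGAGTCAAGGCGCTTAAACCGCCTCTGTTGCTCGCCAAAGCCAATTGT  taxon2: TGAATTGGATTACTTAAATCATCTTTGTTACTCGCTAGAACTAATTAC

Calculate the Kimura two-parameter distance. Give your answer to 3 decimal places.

Of 48 sites, 19 differences are transitions and 1 are transversions, so P = 19/48 ≈ 0.395833 and Q = 1/48 ≈ 0.020833.
Under the Kimura two-parameter model, d = −½ ln(1 − 2P − Q) − ¼ ln(1 − 2Q).
1 − 2P − Q = 0.187501, giving −½ ln(0.187501) = 0.836986.
1 − 2Q = 0.958334, giving −¼ ln(0.958334) = 0.010640.
d = 0.836986 + 0.010640 = 0.847626.

0.848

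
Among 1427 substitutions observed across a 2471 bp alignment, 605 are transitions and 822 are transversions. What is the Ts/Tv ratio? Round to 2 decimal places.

R = 605/822 = 0.736009… ≈ 0.74 (to 2 d.p.).

0.74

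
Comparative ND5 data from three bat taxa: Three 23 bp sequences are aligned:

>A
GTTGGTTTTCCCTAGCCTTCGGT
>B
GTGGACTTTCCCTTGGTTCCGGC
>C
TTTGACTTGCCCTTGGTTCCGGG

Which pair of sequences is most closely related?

A–B: 8/23 differ, p = 0.348, d = 0.467.
A–C: 9/23 differ, p = 0.391, d = 0.553.
B–C: 4/23 differ, p = 0.174, d = 0.198.
The smallest distance is between B and C.

B and C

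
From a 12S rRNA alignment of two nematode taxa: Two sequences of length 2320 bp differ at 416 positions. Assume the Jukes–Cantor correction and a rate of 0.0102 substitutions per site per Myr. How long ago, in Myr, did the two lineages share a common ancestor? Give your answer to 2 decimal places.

p = 416/2320 ≈ 0.17931.
d = −(3/4) ln(1 − 4p/3) = −0.75 ln(1 − 0.23908) = −0.75 ln(0.76092)
  = −0.75 × (-0.273227) = 0.204920 substitutions/site.
Under a molecular clock d = 2μt, so t = d/(2μ) = 0.204920 / (2 × 0.0102) = 10.05 Myr.

10.05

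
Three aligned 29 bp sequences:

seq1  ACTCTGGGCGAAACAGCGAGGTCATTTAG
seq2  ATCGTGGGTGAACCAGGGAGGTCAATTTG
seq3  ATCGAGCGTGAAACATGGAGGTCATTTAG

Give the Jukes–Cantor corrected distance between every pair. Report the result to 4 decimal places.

seq1–seq2: 8/29 sites differ → p ≈ 0.275862, d = −0.75 ln(1 − 0.367816) = 0.343931 ≈ 0.3439.
seq1–seq3: 8/29 sites differ → p ≈ 0.275862, d = −0.75 ln(1 − 0.367816) = 0.343931 ≈ 0.3439.
seq2–seq3: 6/29 sites differ → p ≈ 0.206897, d = −0.75 ln(1 − 0.275863) = 0.242081 ≈ 0.2421.

d(seq1,seq2) = 0.3439, d(seq1,seq3) = 0.3439, d(seq2,seq3) = 0.2421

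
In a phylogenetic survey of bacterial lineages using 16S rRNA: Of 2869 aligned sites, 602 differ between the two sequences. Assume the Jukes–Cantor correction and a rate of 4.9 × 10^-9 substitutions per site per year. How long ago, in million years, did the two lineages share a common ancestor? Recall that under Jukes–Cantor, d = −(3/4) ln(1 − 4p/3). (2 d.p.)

p = 602/2869 ≈ 0.209829.
d = −(3/4) ln(1 − 4p/3) = −0.75 ln(1 − 0.279772) = −0.75 ln(0.720228)
  = −0.75 × (-0.328187) = 0.246140 substitutions/site.
Under a molecular clock d = 2μt, so t = d/(2μ) = 0.246140 / (2 × 4.9 × 10^-9) = 25.12 million years.

25.12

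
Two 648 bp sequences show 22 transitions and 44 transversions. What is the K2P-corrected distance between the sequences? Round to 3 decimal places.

0.109

P = 22/648 ≈ 0.033951 and Q = 44/648 ≈ 0.067901.
Under the Kimura two-parameter model, d = −½ ln(1 − 2P − Q) − ¼ ln(1 − 2Q).
1 − 2P − Q = 0.864197, giving −½ ln(0.864197) = 0.072977.
1 − 2Q = 0.864198, giving −¼ ln(0.864198) = 0.036488.
d = 0.072977 + 0.036488 = 0.109465.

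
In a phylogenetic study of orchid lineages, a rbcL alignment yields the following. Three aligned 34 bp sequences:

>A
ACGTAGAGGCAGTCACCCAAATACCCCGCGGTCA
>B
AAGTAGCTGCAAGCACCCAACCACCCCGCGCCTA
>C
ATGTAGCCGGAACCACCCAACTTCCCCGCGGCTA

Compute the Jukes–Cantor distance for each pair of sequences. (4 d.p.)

d(A,B) = 0.3734, d(A,C) = 0.3734, d(B,C) = 0.2407

A–B: 10/34 sites differ → p ≈ 0.294118, d = −0.75 ln(1 − 0.392157) = 0.373379 ≈ 0.3734.
A–C: 10/34 sites differ → p ≈ 0.294118, d = −0.75 ln(1 − 0.392157) = 0.373379 ≈ 0.3734.
B–C: 7/34 sites differ → p ≈ 0.205882, d = −0.75 ln(1 − 0.274509) = 0.240680 ≈ 0.2407.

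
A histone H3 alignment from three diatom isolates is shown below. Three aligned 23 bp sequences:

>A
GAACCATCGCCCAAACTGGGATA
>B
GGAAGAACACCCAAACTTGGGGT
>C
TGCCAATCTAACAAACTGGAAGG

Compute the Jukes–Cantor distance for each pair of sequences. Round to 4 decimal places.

d(A,B) = 0.5532, d(A,C) = 0.6501, d(B,C) = 0.8922

A–B: 9/23 sites differ → p ≈ 0.391304, d = −0.75 ln(1 − 0.521739) = 0.553199 ≈ 0.5532.
A–C: 10/23 sites differ → p ≈ 0.434783, d = −0.75 ln(1 − 0.579711) = 0.650110 ≈ 0.6501.
B–C: 12/23 sites differ → p ≈ 0.521739, d = −0.75 ln(1 − 0.695652) = 0.892188 ≈ 0.8922.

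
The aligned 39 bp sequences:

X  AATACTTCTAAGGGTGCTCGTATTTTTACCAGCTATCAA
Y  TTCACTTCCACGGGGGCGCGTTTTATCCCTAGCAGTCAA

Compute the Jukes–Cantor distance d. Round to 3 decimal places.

0.488

The sequences differ at 14 of 39 sites, so p = 14/39 ≈ 0.358974.
d = −(3/4) ln(1 − 4p/3) = −0.75 ln(1 − 0.478632) = −0.75 ln(0.521368)
  = −0.75 × (-0.651299) = 0.488474 substitutions/site.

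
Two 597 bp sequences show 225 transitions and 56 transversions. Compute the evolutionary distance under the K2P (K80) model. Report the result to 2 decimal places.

P = 225/597 ≈ 0.376884 and Q = 56/597 ≈ 0.093802.
Under the Kimura two-parameter model, d = −½ ln(1 − 2P − Q) − ¼ ln(1 − 2Q).
1 − 2P − Q = 0.15243, giving −½ ln(0.15243) = 0.940525.
1 − 2Q = 0.812396, giving −¼ ln(0.812396) = 0.051942.
d = 0.940525 + 0.051942 = 0.992467.

0.99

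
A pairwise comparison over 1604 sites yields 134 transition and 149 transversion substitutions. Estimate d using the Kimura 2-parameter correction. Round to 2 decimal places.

0.20

P = 134/1604 ≈ 0.083541 and Q = 149/1604 ≈ 0.092893.
Under the Kimura two-parameter model, d = −½ ln(1 − 2P − Q) − ¼ ln(1 − 2Q).
1 − 2P − Q = 0.740025, giving −½ ln(0.740025) = 0.150536.
1 − 2Q = 0.814214, giving −¼ ln(0.814214) = 0.051383.
d = 0.150536 + 0.051383 = 0.201919.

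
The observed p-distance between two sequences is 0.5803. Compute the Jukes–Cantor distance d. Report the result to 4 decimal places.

d = −(3/4) ln(1 − 4p/3) = −0.75 ln(1 − 0.773733) = −0.75 ln(0.226267)
  = −0.75 × (-1.486040) = 1.114530 substitutions/site.

1.1145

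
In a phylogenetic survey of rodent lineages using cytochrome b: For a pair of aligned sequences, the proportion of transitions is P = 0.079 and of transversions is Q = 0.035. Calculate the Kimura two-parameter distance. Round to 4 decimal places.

0.1254

Under the Kimura two-parameter model, d = −½ ln(1 − 2P − Q) − ¼ ln(1 − 2Q).
1 − 2P − Q = 0.807, giving −½ ln(0.807) = 0.107216.
1 − 2Q = 0.93, giving −¼ ln(0.93) = 0.018143.
d = 0.107216 + 0.018143 = 0.125359.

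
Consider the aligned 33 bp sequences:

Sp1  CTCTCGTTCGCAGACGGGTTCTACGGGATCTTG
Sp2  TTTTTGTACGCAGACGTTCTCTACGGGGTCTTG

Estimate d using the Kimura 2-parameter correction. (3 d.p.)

Of 33 sites, 5 differences are transitions and 3 are transversions, so P = 5/33 ≈ 0.151515 and Q = 3/33 ≈ 0.090909.
Under the Kimura two-parameter model, d = −½ ln(1 − 2P − Q) − ¼ ln(1 − 2Q).
1 − 2P − Q = 0.606061, giving −½ ln(0.606061) = 0.250387.
1 − 2Q = 0.818182, giving −¼ ln(0.818182) = 0.050168.
d = 0.250387 + 0.050168 = 0.300555.

0.301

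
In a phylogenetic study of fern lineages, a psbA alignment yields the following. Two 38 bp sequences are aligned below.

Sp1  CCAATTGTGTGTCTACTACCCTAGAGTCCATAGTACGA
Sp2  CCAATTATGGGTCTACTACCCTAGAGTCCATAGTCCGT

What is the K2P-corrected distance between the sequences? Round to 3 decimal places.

0.114

Of 38 sites, 1 differences are transitions and 3 are transversions, so P = 1/38 ≈ 0.026316 and Q = 3/38 ≈ 0.078947.
Under the Kimura two-parameter model, d = −½ ln(1 − 2P − Q) − ¼ ln(1 − 2Q).
1 − 2P − Q = 0.868421, giving −½ ln(0.868421) = 0.070539.
1 − 2Q = 0.842106, giving −¼ ln(0.842106) = 0.042962.
d = 0.070539 + 0.042962 = 0.113501.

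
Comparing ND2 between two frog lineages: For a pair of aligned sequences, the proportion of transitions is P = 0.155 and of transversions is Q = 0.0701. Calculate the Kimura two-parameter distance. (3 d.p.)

Under the Kimura two-parameter model, d = −½ ln(1 − 2P − Q) − ¼ ln(1 − 2Q).
1 − 2P − Q = 0.6199, giving −½ ln(0.6199) = 0.239099.
1 − 2Q = 0.8598, giving −¼ ln(0.8598) = 0.037764.
d = 0.239099 + 0.037764 = 0.276863.

0.277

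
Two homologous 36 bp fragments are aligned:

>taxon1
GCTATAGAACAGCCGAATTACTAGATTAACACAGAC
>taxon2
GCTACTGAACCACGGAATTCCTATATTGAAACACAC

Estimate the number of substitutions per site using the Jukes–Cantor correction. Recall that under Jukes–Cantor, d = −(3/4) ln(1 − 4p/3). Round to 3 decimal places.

The sequences differ at 10 of 36 sites (5, 6, 11, 12, 14, 20, 24, 28, 30, 34), so p = 10/36 ≈ 0.277778.
d = −(3/4) ln(1 − 4p/3) = −0.75 ln(1 − 0.370371) = −0.75 ln(0.629629)
  = −0.75 × (-0.462625) = 0.346969 substitutions/site.

0.347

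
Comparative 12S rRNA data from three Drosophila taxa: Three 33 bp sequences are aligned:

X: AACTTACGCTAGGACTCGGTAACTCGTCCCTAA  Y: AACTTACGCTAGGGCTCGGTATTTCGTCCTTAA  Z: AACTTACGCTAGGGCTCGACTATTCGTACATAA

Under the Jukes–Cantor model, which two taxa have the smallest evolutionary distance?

X–Y: 4/33 differ, p = 0.121, d = 0.132.
X–Z: 7/33 differ, p = 0.212, d = 0.249.
Y–Z: 6/33 differ, p = 0.182, d = 0.208.
The smallest distance is between X and Y.

X and Y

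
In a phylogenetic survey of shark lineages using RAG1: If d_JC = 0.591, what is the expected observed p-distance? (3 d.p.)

0.409

p = (3/4)(1 − e^(−4d/3)) = 0.75 × (1 − e^(-0.788)) = 0.75 × (1 − 0.454753) = 0.408935.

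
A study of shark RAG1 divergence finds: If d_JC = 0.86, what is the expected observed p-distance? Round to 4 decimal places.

p = (3/4)(1 − e^(−4d/3)) = 0.75 × (1 − e^(-1.146667)) = 0.75 × (1 − 0.317694) = 0.511730.

0.5117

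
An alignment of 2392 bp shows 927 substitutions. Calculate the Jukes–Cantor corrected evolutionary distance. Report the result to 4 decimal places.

p = 927/2392 ≈ 0.387542.
d = −(3/4) ln(1 − 4p/3) = −0.75 ln(1 − 0.516723) = −0.75 ln(0.483277)
  = −0.75 × (-0.727165) = 0.545374 substitutions/site.

0.5454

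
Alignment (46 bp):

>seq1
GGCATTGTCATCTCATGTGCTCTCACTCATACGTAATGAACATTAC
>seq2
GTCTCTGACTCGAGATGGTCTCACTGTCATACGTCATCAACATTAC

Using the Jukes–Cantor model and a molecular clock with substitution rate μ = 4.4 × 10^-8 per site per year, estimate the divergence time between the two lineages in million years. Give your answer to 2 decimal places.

5.31

The sequences differ at 16 of 46 sites, so p = 16/46 ≈ 0.347826.
d = −(3/4) ln(1 − 4p/3) = −0.75 ln(1 − 0.463768) = −0.75 ln(0.536232)
  = −0.75 × (-0.623188) = 0.467391 substitutions/site.
Under a molecular clock d = 2μt, so t = d/(2μ) = 0.467391 / (2 × 4.4 × 10^-8) = 5.31 million years.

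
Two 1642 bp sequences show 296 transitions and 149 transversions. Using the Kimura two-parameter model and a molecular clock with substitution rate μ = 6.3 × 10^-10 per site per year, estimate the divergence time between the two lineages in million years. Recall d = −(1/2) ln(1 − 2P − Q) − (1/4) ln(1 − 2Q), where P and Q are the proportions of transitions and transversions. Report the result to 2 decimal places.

P = 296/1642 ≈ 0.180268 and Q = 149/1642 ≈ 0.090743.
Under the Kimura two-parameter model, d = −½ ln(1 − 2P − Q) − ¼ ln(1 − 2Q).
1 − 2P − Q = 0.548721, giving −½ ln(0.548721) = 0.300083.
1 − 2Q = 0.818514, giving −¼ ln(0.818514) = 0.050066.
d = 0.300083 + 0.050066 = 0.350149.
Under a molecular clock d = 2μt, so t = d/(2μ) = 0.350149 / (2 × 6.3 × 10^-10) = 277.90 million years.

277.90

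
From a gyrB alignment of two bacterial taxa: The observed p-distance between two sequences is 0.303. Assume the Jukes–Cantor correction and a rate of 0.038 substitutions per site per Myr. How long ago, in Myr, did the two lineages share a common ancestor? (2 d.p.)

5.11

d = −(3/4) ln(1 − 4p/3) = −0.75 ln(1 − 0.404) = −0.75 ln(0.596)
  = −0.75 × (-0.517515) = 0.388136 substitutions/site.
Under a molecular clock d = 2μt, so t = d/(2μ) = 0.388136 / (2 × 0.038) = 5.11 Myr.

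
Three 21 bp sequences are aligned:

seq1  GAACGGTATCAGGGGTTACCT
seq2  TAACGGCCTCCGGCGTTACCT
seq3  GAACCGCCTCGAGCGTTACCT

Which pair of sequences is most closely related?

seq2 and seq3

seq1–seq2: 5/21 differ, p = 0.238, d = 0.286.
seq1–seq3: 6/21 differ, p = 0.286, d = 0.360.
seq2–seq3: 4/21 differ, p = 0.190, d = 0.220.
The smallest distance is between seq2 and seq3.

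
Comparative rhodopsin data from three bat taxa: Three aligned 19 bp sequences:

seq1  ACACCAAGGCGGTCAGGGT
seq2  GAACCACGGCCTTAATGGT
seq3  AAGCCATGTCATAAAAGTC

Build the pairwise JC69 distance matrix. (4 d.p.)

seq1–seq2: 7/19 sites differ → p ≈ 0.368421, d = −0.75 ln(1 − 0.491228) = 0.506816 ≈ 0.5068.
seq1–seq3: 11/19 sites differ → p ≈ 0.578947, d = −0.75 ln(1 − 0.771929) = 1.108574 ≈ 1.1086.
seq2–seq3: 9/19 sites differ → p ≈ 0.473684, d = −0.75 ln(1 − 0.631579) = 0.748897 ≈ 0.7489.

d(seq1,seq2) = 0.5068, d(seq1,seq3) = 1.1086, d(seq2,seq3) = 0.7489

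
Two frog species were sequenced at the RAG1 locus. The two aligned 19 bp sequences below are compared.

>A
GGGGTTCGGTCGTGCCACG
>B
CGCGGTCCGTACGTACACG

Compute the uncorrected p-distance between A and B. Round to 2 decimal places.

0.47

The sequences differ at 9 of 19 positions (sites 1, 3, 5, 8, 11, 12, 13, 14, 15).
p = 9/19 = 0.473684… ≈ 0.47 (to 2 d.p.).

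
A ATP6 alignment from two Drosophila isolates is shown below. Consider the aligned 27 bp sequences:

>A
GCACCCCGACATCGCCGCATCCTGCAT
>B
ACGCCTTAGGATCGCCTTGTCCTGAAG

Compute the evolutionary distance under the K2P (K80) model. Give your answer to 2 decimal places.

0.76

Of 27 sites, 8 differences are transitions and 4 are transversions, so P = 8/27 ≈ 0.296296 and Q = 4/27 ≈ 0.148148.
Under the Kimura two-parameter model, d = −½ ln(1 − 2P − Q) − ¼ ln(1 − 2Q).
1 − 2P − Q = 0.25926, giving −½ ln(0.25926) = 0.674962.
1 − 2Q = 0.703704, giving −¼ ln(0.703704) = 0.087849.
d = 0.674962 + 0.087849 = 0.762811.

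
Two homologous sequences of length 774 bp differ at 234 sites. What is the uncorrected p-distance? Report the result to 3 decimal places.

0.302

p = 234/774 = 0.302325… ≈ 0.302 (to 3 d.p.).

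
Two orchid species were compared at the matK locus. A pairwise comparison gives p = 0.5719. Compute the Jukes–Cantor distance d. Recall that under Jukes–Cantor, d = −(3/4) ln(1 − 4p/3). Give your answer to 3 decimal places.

1.078

d = −(3/4) ln(1 − 4p/3) = −0.75 ln(1 − 0.762533) = −0.75 ln(0.237467)
  = −0.75 × (-1.437727) = 1.078295 substitutions/site.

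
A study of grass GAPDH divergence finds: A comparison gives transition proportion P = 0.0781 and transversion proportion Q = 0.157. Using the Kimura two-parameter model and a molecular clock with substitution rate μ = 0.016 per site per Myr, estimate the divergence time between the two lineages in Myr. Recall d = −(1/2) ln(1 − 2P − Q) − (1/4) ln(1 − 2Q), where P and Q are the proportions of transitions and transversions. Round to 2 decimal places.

Under the Kimura two-parameter model, d = −½ ln(1 − 2P − Q) − ¼ ln(1 − 2Q).
1 − 2P − Q = 0.6868, giving −½ ln(0.6868) = 0.187856.
1 − 2Q = 0.686, giving −¼ ln(0.686) = 0.094219.
d = 0.187856 + 0.094219 = 0.282075.
Under a molecular clock d = 2μt, so t = d/(2μ) = 0.282075 / (2 × 0.016) = 8.81 Myr.

8.81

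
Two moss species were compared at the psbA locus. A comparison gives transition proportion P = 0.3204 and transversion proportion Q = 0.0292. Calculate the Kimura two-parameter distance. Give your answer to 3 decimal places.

0.569

Under the Kimura two-parameter model, d = −½ ln(1 − 2P − Q) − ¼ ln(1 − 2Q).
1 − 2P − Q = 0.33, giving −½ ln(0.33) = 0.554331.
1 − 2Q = 0.9416, giving −¼ ln(0.9416) = 0.015044.
d = 0.554331 + 0.015044 = 0.569375.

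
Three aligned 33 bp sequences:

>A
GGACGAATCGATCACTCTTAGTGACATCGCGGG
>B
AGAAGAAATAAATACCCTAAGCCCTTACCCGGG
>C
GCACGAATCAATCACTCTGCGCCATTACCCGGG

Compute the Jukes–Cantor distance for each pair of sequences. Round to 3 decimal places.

A–B: 16/33 sites differ → p ≈ 0.484848, d = −0.75 ln(1 − 0.646464) = 0.779827 ≈ 0.780.
A–C: 10/33 sites differ → p ≈ 0.30303, d = −0.75 ln(1 − 0.40404) = 0.388186 ≈ 0.388.
B–C: 11/33 sites differ → p ≈ 0.333333, d = −0.75 ln(1 − 0.444444) = 0.440839 ≈ 0.441.

d(A,B) = 0.780, d(A,C) = 0.388, d(B,C) = 0.441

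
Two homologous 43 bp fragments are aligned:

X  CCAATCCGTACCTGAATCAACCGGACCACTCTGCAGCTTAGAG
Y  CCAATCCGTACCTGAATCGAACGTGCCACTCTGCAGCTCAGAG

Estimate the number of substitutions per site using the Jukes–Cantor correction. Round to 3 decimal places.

The sequences differ at 5 of 43 sites (19, 21, 24, 25, 39), so p = 5/43 ≈ 0.116279.
d = −(3/4) ln(1 − 4p/3) = −0.75 ln(1 − 0.155039) = −0.75 ln(0.844961)
  = −0.75 × (-0.168465) = 0.126349 substitutions/site.

0.126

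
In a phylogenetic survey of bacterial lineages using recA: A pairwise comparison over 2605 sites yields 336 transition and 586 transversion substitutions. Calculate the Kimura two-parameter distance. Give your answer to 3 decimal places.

P = 336/2605 ≈ 0.128983 and Q = 586/2605 ≈ 0.224952.
Under the Kimura two-parameter model, d = −½ ln(1 − 2P − Q) − ¼ ln(1 − 2Q).
1 − 2P − Q = 0.517082, giving −½ ln(0.517082) = 0.329777.
1 − 2Q = 0.550096, giving −¼ ln(0.550096) = 0.149416.
d = 0.329777 + 0.149416 = 0.479193.

0.479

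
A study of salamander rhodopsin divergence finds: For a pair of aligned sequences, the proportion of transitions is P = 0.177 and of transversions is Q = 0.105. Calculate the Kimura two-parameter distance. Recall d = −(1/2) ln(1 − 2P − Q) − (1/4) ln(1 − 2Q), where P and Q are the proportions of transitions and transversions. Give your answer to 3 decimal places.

Under the Kimura two-parameter model, d = −½ ln(1 − 2P − Q) − ¼ ln(1 − 2Q).
1 − 2P − Q = 0.541, giving −½ ln(0.541) = 0.307168.
1 − 2Q = 0.79, giving −¼ ln(0.79) = 0.058931.
d = 0.307168 + 0.058931 = 0.366099.

0.366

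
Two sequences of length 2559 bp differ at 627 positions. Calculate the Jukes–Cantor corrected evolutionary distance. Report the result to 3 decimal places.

p = 627/2559 ≈ 0.245018.
d = −(3/4) ln(1 − 4p/3) = −0.75 ln(1 − 0.326691) = −0.75 ln(0.673309)
  = −0.75 × (-0.395551) = 0.296663 substitutions/site.

0.297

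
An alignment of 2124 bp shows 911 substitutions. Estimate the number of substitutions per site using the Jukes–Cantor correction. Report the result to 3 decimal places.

p = 911/2124 ≈ 0.428908.
d = −(3/4) ln(1 − 4p/3) = −0.75 ln(1 − 0.571877) = −0.75 ln(0.428123)
  = −0.75 × (-0.848345) = 0.636259 substitutions/site.

0.636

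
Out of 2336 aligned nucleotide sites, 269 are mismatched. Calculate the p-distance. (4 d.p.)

p = 269/2336 = 0.115154… ≈ 0.1152 (to 4 d.p.).

0.1152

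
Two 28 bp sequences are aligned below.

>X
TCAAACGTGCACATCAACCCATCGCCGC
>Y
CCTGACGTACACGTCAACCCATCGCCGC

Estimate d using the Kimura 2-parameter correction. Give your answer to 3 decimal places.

Of 28 sites, 4 differences are transitions and 1 are transversions, so P = 4/28 ≈ 0.142857 and Q = 1/28 ≈ 0.035714.
Under the Kimura two-parameter model, d = −½ ln(1 − 2P − Q) − ¼ ln(1 − 2Q).
1 − 2P − Q = 0.678572, giving −½ ln(0.678572) = 0.193882.
1 − 2Q = 0.928572, giving −¼ ln(0.928572) = 0.018527.
d = 0.193882 + 0.018527 = 0.212409.

0.212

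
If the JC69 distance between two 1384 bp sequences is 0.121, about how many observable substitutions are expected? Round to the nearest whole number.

155

Invert JC69: p = (3/4)(1 − e^(−4d/3)) = 0.75 × (1 − e^(-0.161333)) = 0.75 × (1 − 0.851009) = 0.111743.
Expected differing sites = pL ≈ 0.111743 × 1384 = 154.652312 ≈ 155.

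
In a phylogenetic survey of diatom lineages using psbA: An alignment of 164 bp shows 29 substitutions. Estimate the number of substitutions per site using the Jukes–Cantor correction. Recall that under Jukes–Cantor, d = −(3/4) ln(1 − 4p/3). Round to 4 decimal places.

p = 29/164 ≈ 0.176829.
d = −(3/4) ln(1 − 4p/3) = −0.75 ln(1 − 0.235772) = −0.75 ln(0.764228)
  = −0.75 × (-0.268889) = 0.201667 substitutions/site.

0.2017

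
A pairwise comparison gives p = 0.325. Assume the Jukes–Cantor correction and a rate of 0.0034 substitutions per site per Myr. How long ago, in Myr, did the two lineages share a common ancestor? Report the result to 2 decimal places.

d = −(3/4) ln(1 − 4p/3) = −0.75 ln(1 − 0.433333) = −0.75 ln(0.566667)
  = −0.75 × (-0.567983) = 0.425987 substitutions/site.
Under a molecular clock d = 2μt, so t = d/(2μ) = 0.425987 / (2 × 0.0034) = 62.65 Myr.

62.65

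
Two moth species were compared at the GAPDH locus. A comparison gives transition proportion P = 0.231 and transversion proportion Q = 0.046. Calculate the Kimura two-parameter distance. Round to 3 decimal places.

Under the Kimura two-parameter model, d = −½ ln(1 − 2P − Q) − ¼ ln(1 − 2Q).
1 − 2P − Q = 0.492, giving −½ ln(0.492) = 0.354638.
1 − 2Q = 0.908, giving −¼ ln(0.908) = 0.024128.
d = 0.354638 + 0.024128 = 0.378766.

0.379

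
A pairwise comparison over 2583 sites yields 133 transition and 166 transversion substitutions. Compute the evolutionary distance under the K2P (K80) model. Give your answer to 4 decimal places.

P = 133/2583 ≈ 0.051491 and Q = 166/2583 ≈ 0.064266.
Under the Kimura two-parameter model, d = −½ ln(1 − 2P − Q) − ¼ ln(1 − 2Q).
1 − 2P − Q = 0.832752, giving −½ ln(0.832752) = 0.091510.
1 − 2Q = 0.871468, giving −¼ ln(0.871468) = 0.034394.
d = 0.091510 + 0.034394 = 0.125904.

0.1259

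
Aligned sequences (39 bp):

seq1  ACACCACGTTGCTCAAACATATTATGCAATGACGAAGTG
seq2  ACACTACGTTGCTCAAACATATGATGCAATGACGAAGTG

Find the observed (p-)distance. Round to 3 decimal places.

0.051

The sequences differ at 2 of 39 positions (sites 5, 23).
p = 2/39 = 0.051282… ≈ 0.051 (to 3 d.p.).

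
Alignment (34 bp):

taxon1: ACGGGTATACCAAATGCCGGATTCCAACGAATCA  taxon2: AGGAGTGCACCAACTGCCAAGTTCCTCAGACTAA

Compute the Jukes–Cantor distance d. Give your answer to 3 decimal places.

0.535

The sequences differ at 13 of 34 sites, so p = 13/34 ≈ 0.382353.
d = −(3/4) ln(1 − 4p/3) = −0.75 ln(1 − 0.509804) = −0.75 ln(0.490196)
  = −0.75 × (-0.712950) = 0.534713 substitutions/site.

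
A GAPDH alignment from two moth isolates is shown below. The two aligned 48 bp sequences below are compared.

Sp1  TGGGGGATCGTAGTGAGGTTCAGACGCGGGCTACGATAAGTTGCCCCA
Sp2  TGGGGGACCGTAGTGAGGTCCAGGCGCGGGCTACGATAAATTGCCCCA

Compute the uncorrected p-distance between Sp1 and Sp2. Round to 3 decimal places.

0.083

The sequences differ at 4 of 48 positions (sites 8, 20, 24, 40).
p = 4/48 = 0.083333… ≈ 0.083 (to 3 d.p.).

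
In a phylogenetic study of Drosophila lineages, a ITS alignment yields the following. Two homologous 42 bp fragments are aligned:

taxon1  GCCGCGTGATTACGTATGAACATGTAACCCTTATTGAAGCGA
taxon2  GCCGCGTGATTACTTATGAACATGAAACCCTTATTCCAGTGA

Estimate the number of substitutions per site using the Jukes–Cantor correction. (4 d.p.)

The sequences differ at 5 of 42 sites (14, 25, 36, 37, 40), so p = 5/42 ≈ 0.119048.
d = −(3/4) ln(1 − 4p/3) = −0.75 ln(1 − 0.158731) = −0.75 ln(0.841269)
  = −0.75 × (-0.172844) = 0.129633 substitutions/site.

0.1296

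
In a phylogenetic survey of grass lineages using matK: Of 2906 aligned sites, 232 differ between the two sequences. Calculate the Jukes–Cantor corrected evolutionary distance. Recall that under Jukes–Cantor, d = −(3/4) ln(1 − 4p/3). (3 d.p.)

p = 232/2906 ≈ 0.079835.
d = −(3/4) ln(1 − 4p/3) = −0.75 ln(1 − 0.106447) = −0.75 ln(0.893553)
  = −0.75 × (-0.112550) = 0.084413 substitutions/site.

0.084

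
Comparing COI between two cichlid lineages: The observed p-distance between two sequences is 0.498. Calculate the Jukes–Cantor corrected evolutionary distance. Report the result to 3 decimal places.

d = −(3/4) ln(1 − 4p/3) = −0.75 ln(1 − 0.664) = −0.75 ln(0.336)
  = −0.75 × (-1.090644) = 0.817983 substitutions/site.

0.818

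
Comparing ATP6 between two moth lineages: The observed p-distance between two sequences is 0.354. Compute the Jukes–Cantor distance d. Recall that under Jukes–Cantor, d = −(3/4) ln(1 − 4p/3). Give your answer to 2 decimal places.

d = −(3/4) ln(1 − 4p/3) = −0.75 ln(1 − 0.472) = −0.75 ln(0.528)
  = −0.75 × (-0.638659) = 0.478994 substitutions/site.

0.48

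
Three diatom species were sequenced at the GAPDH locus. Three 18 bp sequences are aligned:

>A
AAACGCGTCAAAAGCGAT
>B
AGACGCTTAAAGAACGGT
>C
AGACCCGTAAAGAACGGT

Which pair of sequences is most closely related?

A–B: 6/18 differ, p = 0.333, d = 0.441.
A–C: 6/18 differ, p = 0.333, d = 0.441.
B–C: 2/18 differ, p = 0.111, d = 0.120.
The smallest distance is between B and C.

B and C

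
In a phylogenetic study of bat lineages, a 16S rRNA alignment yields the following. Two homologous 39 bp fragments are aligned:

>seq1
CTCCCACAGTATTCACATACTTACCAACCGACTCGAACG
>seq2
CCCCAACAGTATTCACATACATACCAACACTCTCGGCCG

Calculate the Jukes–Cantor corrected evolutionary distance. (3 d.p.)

The sequences differ at 8 of 39 sites (2, 5, 21, 29, 30, 31, 36, 37), so p = 8/39 ≈ 0.205128.
d = −(3/4) ln(1 − 4p/3) = −0.75 ln(1 − 0.273504) = −0.75 ln(0.726496)
  = −0.75 × (-0.319522) = 0.239642 substitutions/site.

0.240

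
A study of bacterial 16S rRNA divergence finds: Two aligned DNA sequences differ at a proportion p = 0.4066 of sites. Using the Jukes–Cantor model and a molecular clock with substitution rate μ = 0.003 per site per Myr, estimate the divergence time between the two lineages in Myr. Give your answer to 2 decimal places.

d = −(3/4) ln(1 − 4p/3) = −0.75 ln(1 − 0.542133) = −0.75 ln(0.457867)
  = −0.75 × (-0.781177) = 0.585883 substitutions/site.
Under a molecular clock d = 2μt, so t = d/(2μ) = 0.585883 / (2 × 0.003) = 97.65 Myr.

97.65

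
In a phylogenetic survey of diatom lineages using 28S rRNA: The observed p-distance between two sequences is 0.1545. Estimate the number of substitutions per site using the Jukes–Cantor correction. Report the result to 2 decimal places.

d = −(3/4) ln(1 − 4p/3) = −0.75 ln(1 − 0.206) = −0.75 ln(0.794)
  = −0.75 × (-0.230672) = 0.173004 substitutions/site.

0.17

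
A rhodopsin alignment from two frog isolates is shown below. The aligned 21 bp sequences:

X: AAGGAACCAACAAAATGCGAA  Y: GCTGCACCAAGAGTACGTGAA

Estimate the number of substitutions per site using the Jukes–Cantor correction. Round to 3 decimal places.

The sequences differ at 9 of 21 sites (1, 2, 3, 5, 11, 13, 14, 16, 18), so p = 9/21 ≈ 0.428571.
d = −(3/4) ln(1 − 4p/3) = −0.75 ln(1 − 0.571428) = −0.75 ln(0.428572)
  = −0.75 × (-0.847297) = 0.635473 substitutions/site.

0.635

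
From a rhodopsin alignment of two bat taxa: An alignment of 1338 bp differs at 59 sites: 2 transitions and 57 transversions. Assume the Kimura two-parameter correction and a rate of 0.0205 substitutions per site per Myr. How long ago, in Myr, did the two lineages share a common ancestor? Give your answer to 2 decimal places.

P = 2/1338 ≈ 0.001495 and Q = 57/1338 ≈ 0.042601.
Under the Kimura two-parameter model, d = −½ ln(1 − 2P − Q) − ¼ ln(1 − 2Q).
1 − 2P − Q = 0.954409, giving −½ ln(0.954409) = 0.023331.
1 − 2Q = 0.914798, giving −¼ ln(0.914798) = 0.022263.
d = 0.023331 + 0.022263 = 0.045594.
Under a molecular clock d = 2μt, so t = d/(2μ) = 0.045594 / (2 × 0.0205) = 1.11 Myr.

1.11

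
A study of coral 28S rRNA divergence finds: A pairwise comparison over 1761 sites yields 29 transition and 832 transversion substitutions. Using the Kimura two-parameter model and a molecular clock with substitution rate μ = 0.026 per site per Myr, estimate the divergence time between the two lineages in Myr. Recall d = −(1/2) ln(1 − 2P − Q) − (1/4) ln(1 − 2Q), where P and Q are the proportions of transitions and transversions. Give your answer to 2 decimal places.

P = 29/1761 ≈ 0.016468 and Q = 832/1761 ≈ 0.472459.
Under the Kimura two-parameter model, d = −½ ln(1 − 2P − Q) − ¼ ln(1 − 2Q).
1 − 2P − Q = 0.494605, giving −½ ln(0.494605) = 0.351998.
1 − 2Q = 0.055082, giving −¼ ln(0.055082) = 0.724733.
d = 0.351998 + 0.724733 = 1.076731.
Under a molecular clock d = 2μt, so t = d/(2μ) = 1.076731 / (2 × 0.026) = 20.71 Myr.

20.71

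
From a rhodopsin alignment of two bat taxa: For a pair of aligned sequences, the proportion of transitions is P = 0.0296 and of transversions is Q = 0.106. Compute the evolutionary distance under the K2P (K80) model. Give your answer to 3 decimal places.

0.150

Under the Kimura two-parameter model, d = −½ ln(1 − 2P − Q) − ¼ ln(1 − 2Q).
1 − 2P − Q = 0.8348, giving −½ ln(0.8348) = 0.090282.
1 − 2Q = 0.788, giving −¼ ln(0.788) = 0.059564.
d = 0.090282 + 0.059564 = 0.149846.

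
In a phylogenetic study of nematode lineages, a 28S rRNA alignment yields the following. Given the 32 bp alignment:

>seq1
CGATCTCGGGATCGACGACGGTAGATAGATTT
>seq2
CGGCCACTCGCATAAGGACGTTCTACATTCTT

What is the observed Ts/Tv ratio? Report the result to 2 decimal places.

Transitions are A↔G and C↔T; transversions are all other mismatches.
Transitions: 6. Transversions: 11.
R = 6/11 = 0.545454… ≈ 0.55 (to 2 d.p.).

0.55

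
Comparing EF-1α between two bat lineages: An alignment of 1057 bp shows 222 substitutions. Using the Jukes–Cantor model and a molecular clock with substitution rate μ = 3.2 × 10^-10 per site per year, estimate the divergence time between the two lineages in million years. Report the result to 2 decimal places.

p = 222/1057 ≈ 0.210028.
d = −(3/4) ln(1 − 4p/3) = −0.75 ln(1 − 0.280037) = −0.75 ln(0.719963)
  = −0.75 × (-0.328555) = 0.246416 substitutions/site.
Under a molecular clock d = 2μt, so t = d/(2μ) = 0.246416 / (2 × 3.2 × 10^-10) = 385.03 million years.

385.03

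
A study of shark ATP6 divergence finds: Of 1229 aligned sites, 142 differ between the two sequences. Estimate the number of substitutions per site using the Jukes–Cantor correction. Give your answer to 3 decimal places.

p = 142/1229 ≈ 0.115541.
d = −(3/4) ln(1 − 4p/3) = −0.75 ln(1 − 0.154055) = −0.75 ln(0.845945)
  = −0.75 × (-0.167301) = 0.125476 substitutions/site.

0.125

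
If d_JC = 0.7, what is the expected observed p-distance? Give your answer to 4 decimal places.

p = (3/4)(1 − e^(−4d/3)) = 0.75 × (1 − e^(-0.933333)) = 0.75 × (1 − 0.393241) = 0.455069.

0.4551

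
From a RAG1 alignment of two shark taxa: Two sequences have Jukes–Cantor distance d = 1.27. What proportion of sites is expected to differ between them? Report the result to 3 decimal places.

0.612

p = (3/4)(1 − e^(−4d/3)) = 0.75 × (1 − e^(-1.693333)) = 0.75 × (1 − 0.183906) = 0.612071.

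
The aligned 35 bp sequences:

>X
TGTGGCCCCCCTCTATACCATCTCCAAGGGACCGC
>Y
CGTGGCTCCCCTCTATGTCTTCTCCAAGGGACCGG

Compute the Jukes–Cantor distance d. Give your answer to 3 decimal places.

The sequences differ at 6 of 35 sites (1, 7, 17, 18, 20, 35), so p = 6/35 ≈ 0.171429.
d = −(3/4) ln(1 − 4p/3) = −0.75 ln(1 − 0.228572) = −0.75 ln(0.771428)
  = −0.75 × (-0.259512) = 0.194634 substitutions/site.

0.195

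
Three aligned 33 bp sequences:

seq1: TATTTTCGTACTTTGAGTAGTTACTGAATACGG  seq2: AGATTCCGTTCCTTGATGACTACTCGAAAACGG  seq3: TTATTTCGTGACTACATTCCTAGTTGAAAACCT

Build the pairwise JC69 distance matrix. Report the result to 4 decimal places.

seq1–seq2: 14/33 sites differ → p ≈ 0.424242, d = −0.75 ln(1 − 0.565656) = 0.625439 ≈ 0.6254.
seq1–seq3: 16/33 sites differ → p ≈ 0.484848, d = −0.75 ln(1 − 0.646464) = 0.779827 ≈ 0.7798.
seq2–seq3: 13/33 sites differ → p ≈ 0.393939, d = −0.75 ln(1 − 0.525252) = 0.558728 ≈ 0.5587.

d(seq1,seq2) = 0.6254, d(seq1,seq3) = 0.7798, d(seq2,seq3) = 0.5587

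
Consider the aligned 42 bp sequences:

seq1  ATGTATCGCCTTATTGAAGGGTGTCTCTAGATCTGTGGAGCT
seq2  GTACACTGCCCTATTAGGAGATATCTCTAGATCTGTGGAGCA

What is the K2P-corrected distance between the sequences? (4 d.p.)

Of 42 sites, 12 differences are transitions and 1 are transversions, so P = 12/42 ≈ 0.285714 and Q = 1/42 ≈ 0.02381.
Under the Kimura two-parameter model, d = −½ ln(1 − 2P − Q) − ¼ ln(1 − 2Q).
1 − 2P − Q = 0.404762, giving −½ ln(0.404762) = 0.452228.
1 − 2Q = 0.95238, giving −¼ ln(0.95238) = 0.012198.
d = 0.452228 + 0.012198 = 0.464426.

0.4644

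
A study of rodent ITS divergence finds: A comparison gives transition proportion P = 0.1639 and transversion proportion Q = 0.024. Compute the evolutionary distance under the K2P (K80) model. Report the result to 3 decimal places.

Under the Kimura two-parameter model, d = −½ ln(1 − 2P − Q) − ¼ ln(1 − 2Q).
1 − 2P − Q = 0.6482, giving −½ ln(0.6482) = 0.216778.
1 − 2Q = 0.952, giving −¼ ln(0.952) = 0.012298.
d = 0.216778 + 0.012298 = 0.229076.

0.229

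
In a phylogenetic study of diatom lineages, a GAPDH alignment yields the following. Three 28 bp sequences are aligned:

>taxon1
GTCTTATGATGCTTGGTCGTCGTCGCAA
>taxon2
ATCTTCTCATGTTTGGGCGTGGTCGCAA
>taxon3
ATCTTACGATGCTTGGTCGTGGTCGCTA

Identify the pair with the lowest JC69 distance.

taxon1–taxon2: 6/28 differ, p = 0.214, d = 0.252.
taxon1–taxon3: 4/28 differ, p = 0.143, d = 0.158.
taxon2–taxon3: 6/28 differ, p = 0.214, d = 0.252.
The smallest distance is between taxon1 and taxon3.

taxon1 and taxon3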